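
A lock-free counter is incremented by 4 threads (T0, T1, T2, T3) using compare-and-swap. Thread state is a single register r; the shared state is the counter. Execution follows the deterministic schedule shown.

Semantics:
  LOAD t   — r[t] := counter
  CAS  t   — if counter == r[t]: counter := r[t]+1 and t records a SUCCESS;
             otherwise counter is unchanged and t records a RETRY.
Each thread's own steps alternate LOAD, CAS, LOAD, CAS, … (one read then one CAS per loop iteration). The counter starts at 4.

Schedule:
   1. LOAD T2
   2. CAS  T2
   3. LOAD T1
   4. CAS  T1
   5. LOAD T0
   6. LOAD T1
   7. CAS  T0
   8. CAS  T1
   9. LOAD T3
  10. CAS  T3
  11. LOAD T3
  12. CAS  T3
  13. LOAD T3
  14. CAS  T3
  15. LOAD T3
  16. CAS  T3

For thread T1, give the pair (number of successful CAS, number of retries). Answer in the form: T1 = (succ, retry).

T1 = (1, 1)

[1] T2.load  rd  (counter 4, T2.r 4)
[2] T2.cas  hit  (counter 5, T2.r 4)
[3] T1.load  rd  (counter 5, T1.r 5)
[4] T1.cas  hit  (counter 6, T1.r 5)
[5] T0.load  rd  (counter 6, T0.r 6)
[6] T1.load  rd  (counter 6, T1.r 6)
[7] T0.cas  hit  (counter 7, T0.r 6)
[8] T1.cas  miss  (counter 7, T1.r 6)
[9] T3.load  rd  (counter 7, T3.r 7)
[10] T3.cas  hit  (counter 8, T3.r 7)
[11] T3.load  rd  (counter 8, T3.r 8)
[12] T3.cas  hit  (counter 9, T3.r 8)
[13] T3.load  rd  (counter 9, T3.r 9)
[14] T3.cas  hit  (counter 10, T3.r 9)
[15] T3.load  rd  (counter 10, T3.r 10)
[16] T3.cas  hit  (counter 11, T3.r 10)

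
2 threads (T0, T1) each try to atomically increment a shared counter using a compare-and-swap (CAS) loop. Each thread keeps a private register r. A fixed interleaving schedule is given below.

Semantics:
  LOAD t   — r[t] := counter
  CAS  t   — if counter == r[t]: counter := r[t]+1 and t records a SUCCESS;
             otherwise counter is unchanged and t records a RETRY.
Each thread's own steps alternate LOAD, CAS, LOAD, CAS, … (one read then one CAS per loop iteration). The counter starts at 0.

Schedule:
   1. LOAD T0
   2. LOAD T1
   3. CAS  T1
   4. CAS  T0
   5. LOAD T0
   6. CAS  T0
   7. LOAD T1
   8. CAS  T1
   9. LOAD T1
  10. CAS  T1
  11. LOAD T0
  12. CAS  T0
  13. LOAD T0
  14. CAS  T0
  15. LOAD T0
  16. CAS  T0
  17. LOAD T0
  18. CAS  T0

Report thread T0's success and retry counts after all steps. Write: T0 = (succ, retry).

T0 = (5, 1)

1. LOAD T0 → mem=0 r[T0]=0 [LOAD]
2. LOAD T1 → mem=0 r[T1]=0 [LOAD]
3. CAS T1 → mem=1 r[T1]=0 [OK]
4. CAS T0 → mem=1 r[T0]=0 [RETRY]
5. LOAD T0 → mem=1 r[T0]=1 [LOAD]
6. CAS T0 → mem=2 r[T0]=1 [OK]
7. LOAD T1 → mem=2 r[T1]=2 [LOAD]
8. CAS T1 → mem=3 r[T1]=2 [OK]
9. LOAD T1 → mem=3 r[T1]=3 [LOAD]
10. CAS T1 → mem=4 r[T1]=3 [OK]
11. LOAD T0 → mem=4 r[T0]=4 [LOAD]
12. CAS T0 → mem=5 r[T0]=4 [OK]
13. LOAD T0 → mem=5 r[T0]=5 [LOAD]
14. CAS T0 → mem=6 r[T0]=5 [OK]
15. LOAD T0 → mem=6 r[T0]=6 [LOAD]
16. CAS T0 → mem=7 r[T0]=6 [OK]
17. LOAD T0 → mem=7 r[T0]=7 [LOAD]
18. CAS T0 → mem=8 r[T0]=7 [OK]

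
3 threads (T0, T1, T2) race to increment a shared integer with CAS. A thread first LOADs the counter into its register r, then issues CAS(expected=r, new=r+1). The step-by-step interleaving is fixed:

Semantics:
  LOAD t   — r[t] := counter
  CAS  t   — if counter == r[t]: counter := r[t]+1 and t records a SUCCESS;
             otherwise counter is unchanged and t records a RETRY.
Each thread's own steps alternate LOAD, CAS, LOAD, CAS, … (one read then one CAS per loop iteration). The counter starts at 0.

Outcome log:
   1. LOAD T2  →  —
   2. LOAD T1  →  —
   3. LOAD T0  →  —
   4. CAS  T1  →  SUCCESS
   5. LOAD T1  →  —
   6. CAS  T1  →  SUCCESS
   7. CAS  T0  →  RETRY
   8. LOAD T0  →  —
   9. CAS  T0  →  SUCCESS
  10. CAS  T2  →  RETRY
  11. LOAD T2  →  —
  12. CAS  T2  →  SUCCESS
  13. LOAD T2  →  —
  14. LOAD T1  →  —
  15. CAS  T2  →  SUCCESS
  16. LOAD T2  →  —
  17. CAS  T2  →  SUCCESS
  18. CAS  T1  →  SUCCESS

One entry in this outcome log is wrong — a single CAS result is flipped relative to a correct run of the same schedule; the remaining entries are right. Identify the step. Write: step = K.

Reference trace:
1. LOAD T2 → mem=0 r[T2]=0 [LOAD]
2. LOAD T1 → mem=0 r[T1]=0 [LOAD]
3. LOAD T0 → mem=0 r[T0]=0 [LOAD]
4. CAS T1 → mem=1 r[T1]=0 [OK]
5. LOAD T1 → mem=1 r[T1]=1 [LOAD]
6. CAS T1 → mem=2 r[T1]=1 [OK]
7. CAS T0 → mem=2 r[T0]=0 [RETRY]
8. LOAD T0 → mem=2 r[T0]=2 [LOAD]
9. CAS T0 → mem=3 r[T0]=2 [OK]
10. CAS T2 → mem=3 r[T2]=0 [RETRY]
11. LOAD T2 → mem=3 r[T2]=3 [LOAD]
12. CAS T2 → mem=4 r[T2]=3 [OK]
13. LOAD T2 → mem=4 r[T2]=4 [LOAD]
14. LOAD T1 → mem=4 r[T1]=4 [LOAD]
15. CAS T2 → mem=5 r[T2]=4 [OK]
16. LOAD T2 → mem=5 r[T2]=5 [LOAD]
17. CAS T2 → mem=6 r[T2]=5 [OK]
18. CAS T1 → mem=6 r[T1]=4 [RETRY]
Log disagrees first at step 18.

step = 18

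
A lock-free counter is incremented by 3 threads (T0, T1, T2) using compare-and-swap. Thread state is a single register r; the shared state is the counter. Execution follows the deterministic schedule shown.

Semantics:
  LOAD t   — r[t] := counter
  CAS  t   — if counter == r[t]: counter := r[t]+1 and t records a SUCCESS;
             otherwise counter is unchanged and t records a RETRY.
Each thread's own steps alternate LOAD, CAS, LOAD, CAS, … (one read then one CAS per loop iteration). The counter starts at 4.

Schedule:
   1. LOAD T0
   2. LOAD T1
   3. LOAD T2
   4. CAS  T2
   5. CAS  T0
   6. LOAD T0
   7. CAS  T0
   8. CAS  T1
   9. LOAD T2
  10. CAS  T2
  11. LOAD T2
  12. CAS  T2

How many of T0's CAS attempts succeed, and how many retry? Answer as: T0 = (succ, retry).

1. LOAD T0 → mem=4 r[T0]=4 [LOAD]
2. LOAD T1 → mem=4 r[T1]=4 [LOAD]
3. LOAD T2 → mem=4 r[T2]=4 [LOAD]
4. CAS T2 → mem=5 r[T2]=4 [OK]
5. CAS T0 → mem=5 r[T0]=4 [RETRY]
6. LOAD T0 → mem=5 r[T0]=5 [LOAD]
7. CAS T0 → mem=6 r[T0]=5 [OK]
8. CAS T1 → mem=6 r[T1]=4 [RETRY]
9. LOAD T2 → mem=6 r[T2]=6 [LOAD]
10. CAS T2 → mem=7 r[T2]=6 [OK]
11. LOAD T2 → mem=7 r[T2]=7 [LOAD]
12. CAS T2 → mem=8 r[T2]=7 [OK]

T0 = (1, 1)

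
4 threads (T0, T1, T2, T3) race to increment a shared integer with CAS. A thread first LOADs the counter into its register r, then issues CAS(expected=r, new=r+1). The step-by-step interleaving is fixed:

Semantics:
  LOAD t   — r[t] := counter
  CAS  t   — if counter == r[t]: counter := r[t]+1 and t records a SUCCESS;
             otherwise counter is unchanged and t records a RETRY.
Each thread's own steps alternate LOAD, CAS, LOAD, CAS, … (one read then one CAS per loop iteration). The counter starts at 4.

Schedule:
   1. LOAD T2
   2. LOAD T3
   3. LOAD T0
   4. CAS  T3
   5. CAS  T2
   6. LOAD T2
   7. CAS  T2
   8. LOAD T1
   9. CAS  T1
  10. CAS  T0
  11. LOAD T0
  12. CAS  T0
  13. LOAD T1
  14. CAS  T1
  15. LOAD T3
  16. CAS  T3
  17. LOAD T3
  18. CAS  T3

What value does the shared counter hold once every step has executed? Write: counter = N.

counter = 11

1. LOAD T2 → mem=4 r[T2]=4 [LOAD]
2. LOAD T3 → mem=4 r[T3]=4 [LOAD]
3. LOAD T0 → mem=4 r[T0]=4 [LOAD]
4. CAS T3 → mem=5 r[T3]=4 [OK]
5. CAS T2 → mem=5 r[T2]=4 [RETRY]
6. LOAD T2 → mem=5 r[T2]=5 [LOAD]
7. CAS T2 → mem=6 r[T2]=5 [OK]
8. LOAD T1 → mem=6 r[T1]=6 [LOAD]
9. CAS T1 → mem=7 r[T1]=6 [OK]
10. CAS T0 → mem=7 r[T0]=4 [RETRY]
11. LOAD T0 → mem=7 r[T0]=7 [LOAD]
12. CAS T0 → mem=8 r[T0]=7 [OK]
13. LOAD T1 → mem=8 r[T1]=8 [LOAD]
14. CAS T1 → mem=9 r[T1]=8 [OK]
15. LOAD T3 → mem=9 r[T3]=9 [LOAD]
16. CAS T3 → mem=10 r[T3]=9 [OK]
17. LOAD T3 → mem=10 r[T3]=10 [LOAD]
18. CAS T3 → mem=11 r[T3]=10 [OK]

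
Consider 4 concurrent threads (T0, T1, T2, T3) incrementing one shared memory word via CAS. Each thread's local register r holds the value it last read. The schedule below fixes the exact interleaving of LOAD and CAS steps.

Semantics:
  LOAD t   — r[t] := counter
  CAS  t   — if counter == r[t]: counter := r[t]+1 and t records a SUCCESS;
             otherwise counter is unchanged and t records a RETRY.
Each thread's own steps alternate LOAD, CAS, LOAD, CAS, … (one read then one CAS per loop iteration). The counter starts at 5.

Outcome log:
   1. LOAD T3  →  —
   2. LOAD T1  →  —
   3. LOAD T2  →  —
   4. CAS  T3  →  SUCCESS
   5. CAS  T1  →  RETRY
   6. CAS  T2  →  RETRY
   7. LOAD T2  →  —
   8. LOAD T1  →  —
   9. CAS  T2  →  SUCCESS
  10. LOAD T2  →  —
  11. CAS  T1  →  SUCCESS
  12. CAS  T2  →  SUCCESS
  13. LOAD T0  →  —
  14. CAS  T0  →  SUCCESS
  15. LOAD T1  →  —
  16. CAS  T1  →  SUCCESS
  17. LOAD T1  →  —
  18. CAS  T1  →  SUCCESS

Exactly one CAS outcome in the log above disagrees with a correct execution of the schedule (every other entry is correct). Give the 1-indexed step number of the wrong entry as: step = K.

Reference trace:
T3 LOAD — after: cnt=5, r=5 — load
T1 LOAD — after: cnt=5, r=5 — load
T2 LOAD — after: cnt=5, r=5 — load
T3 CAS — after: cnt=6, r=5 — ok
T1 CAS — after: cnt=6, r=5 — retry
T2 CAS — after: cnt=6, r=5 — retry
T2 LOAD — after: cnt=6, r=6 — load
T1 LOAD — after: cnt=6, r=6 — load
T2 CAS — after: cnt=7, r=6 — ok
T2 LOAD — after: cnt=7, r=7 — load
T1 CAS — after: cnt=7, r=6 — retry
T2 CAS — after: cnt=8, r=7 — ok
T0 LOAD — after: cnt=8, r=8 — load
T0 CAS — after: cnt=9, r=8 — ok
T1 LOAD — after: cnt=9, r=9 — load
T1 CAS — after: cnt=10, r=9 — ok
T1 LOAD — after: cnt=10, r=10 — load
T1 CAS — after: cnt=11, r=10 — ok
Log disagrees first at step 11.

step = 11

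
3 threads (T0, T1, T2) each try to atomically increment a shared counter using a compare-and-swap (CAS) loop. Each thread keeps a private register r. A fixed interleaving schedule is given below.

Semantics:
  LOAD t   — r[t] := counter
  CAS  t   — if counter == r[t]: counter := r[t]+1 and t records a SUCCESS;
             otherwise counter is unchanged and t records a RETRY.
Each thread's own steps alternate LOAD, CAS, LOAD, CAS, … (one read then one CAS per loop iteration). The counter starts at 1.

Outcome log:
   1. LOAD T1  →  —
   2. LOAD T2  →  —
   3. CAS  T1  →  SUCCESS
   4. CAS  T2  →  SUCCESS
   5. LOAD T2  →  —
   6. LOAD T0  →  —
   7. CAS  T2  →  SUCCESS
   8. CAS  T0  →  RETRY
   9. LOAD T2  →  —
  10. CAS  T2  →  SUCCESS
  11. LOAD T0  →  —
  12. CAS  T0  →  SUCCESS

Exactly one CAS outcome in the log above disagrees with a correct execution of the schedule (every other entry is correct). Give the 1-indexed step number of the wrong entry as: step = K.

Re-executing:
#1 T1 reads 1
#2 T2 reads 1
#3 T1 CAS(1→2) writes; counter now 2
#4 T2 CAS(1→2) fails; counter now 2
#5 T2 reads 2
#6 T0 reads 2
#7 T2 CAS(2→3) writes; counter now 3
#8 T0 CAS(2→3) fails; counter now 3
#9 T2 reads 3
#10 T2 CAS(3→4) writes; counter now 4
#11 T0 reads 4
#12 T0 CAS(4→5) writes; counter now 5
Mismatch at 4.

step = 4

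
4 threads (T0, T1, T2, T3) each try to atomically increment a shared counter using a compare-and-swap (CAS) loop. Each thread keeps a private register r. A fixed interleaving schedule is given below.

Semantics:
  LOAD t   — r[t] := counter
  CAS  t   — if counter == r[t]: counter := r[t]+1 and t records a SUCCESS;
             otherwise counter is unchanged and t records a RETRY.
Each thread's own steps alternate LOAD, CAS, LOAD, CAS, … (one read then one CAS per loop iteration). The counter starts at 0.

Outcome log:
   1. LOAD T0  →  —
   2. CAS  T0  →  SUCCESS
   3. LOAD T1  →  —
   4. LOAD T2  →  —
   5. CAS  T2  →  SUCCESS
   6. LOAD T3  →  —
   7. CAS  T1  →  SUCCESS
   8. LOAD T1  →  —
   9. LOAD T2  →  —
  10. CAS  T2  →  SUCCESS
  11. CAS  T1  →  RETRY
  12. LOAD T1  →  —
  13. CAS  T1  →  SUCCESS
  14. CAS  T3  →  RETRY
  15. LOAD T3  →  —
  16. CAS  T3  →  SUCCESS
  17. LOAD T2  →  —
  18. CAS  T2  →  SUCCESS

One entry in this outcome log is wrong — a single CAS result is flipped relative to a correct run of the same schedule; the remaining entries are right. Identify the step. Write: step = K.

Reference trace:
1. LOAD T0 → mem=0 r[T0]=0 [LOAD]
2. CAS T0 → mem=1 r[T0]=0 [OK]
3. LOAD T1 → mem=1 r[T1]=1 [LOAD]
4. LOAD T2 → mem=1 r[T2]=1 [LOAD]
5. CAS T2 → mem=2 r[T2]=1 [OK]
6. LOAD T3 → mem=2 r[T3]=2 [LOAD]
7. CAS T1 → mem=2 r[T1]=1 [RETRY]
8. LOAD T1 → mem=2 r[T1]=2 [LOAD]
9. LOAD T2 → mem=2 r[T2]=2 [LOAD]
10. CAS T2 → mem=3 r[T2]=2 [OK]
11. CAS T1 → mem=3 r[T1]=2 [RETRY]
12. LOAD T1 → mem=3 r[T1]=3 [LOAD]
13. CAS T1 → mem=4 r[T1]=3 [OK]
14. CAS T3 → mem=4 r[T3]=2 [RETRY]
15. LOAD T3 → mem=4 r[T3]=4 [LOAD]
16. CAS T3 → mem=5 r[T3]=4 [OK]
17. LOAD T2 → mem=5 r[T2]=5 [LOAD]
18. CAS T2 → mem=6 r[T2]=5 [OK]
Log disagrees first at step 7.

step = 7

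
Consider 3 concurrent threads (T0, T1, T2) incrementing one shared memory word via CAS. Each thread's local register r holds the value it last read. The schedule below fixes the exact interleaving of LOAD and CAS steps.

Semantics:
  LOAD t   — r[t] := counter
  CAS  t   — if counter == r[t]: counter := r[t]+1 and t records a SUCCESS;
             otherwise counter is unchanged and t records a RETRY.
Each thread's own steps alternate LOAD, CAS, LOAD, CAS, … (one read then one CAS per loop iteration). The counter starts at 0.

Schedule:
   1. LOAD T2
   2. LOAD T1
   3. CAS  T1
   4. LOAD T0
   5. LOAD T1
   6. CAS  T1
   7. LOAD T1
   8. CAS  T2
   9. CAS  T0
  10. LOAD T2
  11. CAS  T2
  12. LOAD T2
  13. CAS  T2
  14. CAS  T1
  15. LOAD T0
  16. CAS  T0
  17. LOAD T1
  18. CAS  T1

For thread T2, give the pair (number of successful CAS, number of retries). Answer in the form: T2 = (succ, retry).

T2 = (2, 1)

1. LOAD T2 → mem=0 r[T2]=0 [LOAD]
2. LOAD T1 → mem=0 r[T1]=0 [LOAD]
3. CAS T1 → mem=1 r[T1]=0 [OK]
4. LOAD T0 → mem=1 r[T0]=1 [LOAD]
5. LOAD T1 → mem=1 r[T1]=1 [LOAD]
6. CAS T1 → mem=2 r[T1]=1 [OK]
7. LOAD T1 → mem=2 r[T1]=2 [LOAD]
8. CAS T2 → mem=2 r[T2]=0 [RETRY]
9. CAS T0 → mem=2 r[T0]=1 [RETRY]
10. LOAD T2 → mem=2 r[T2]=2 [LOAD]
11. CAS T2 → mem=3 r[T2]=2 [OK]
12. LOAD T2 → mem=3 r[T2]=3 [LOAD]
13. CAS T2 → mem=4 r[T2]=3 [OK]
14. CAS T1 → mem=4 r[T1]=2 [RETRY]
15. LOAD T0 → mem=4 r[T0]=4 [LOAD]
16. CAS T0 → mem=5 r[T0]=4 [OK]
17. LOAD T1 → mem=5 r[T1]=5 [LOAD]
18. CAS T1 → mem=6 r[T1]=5 [OK]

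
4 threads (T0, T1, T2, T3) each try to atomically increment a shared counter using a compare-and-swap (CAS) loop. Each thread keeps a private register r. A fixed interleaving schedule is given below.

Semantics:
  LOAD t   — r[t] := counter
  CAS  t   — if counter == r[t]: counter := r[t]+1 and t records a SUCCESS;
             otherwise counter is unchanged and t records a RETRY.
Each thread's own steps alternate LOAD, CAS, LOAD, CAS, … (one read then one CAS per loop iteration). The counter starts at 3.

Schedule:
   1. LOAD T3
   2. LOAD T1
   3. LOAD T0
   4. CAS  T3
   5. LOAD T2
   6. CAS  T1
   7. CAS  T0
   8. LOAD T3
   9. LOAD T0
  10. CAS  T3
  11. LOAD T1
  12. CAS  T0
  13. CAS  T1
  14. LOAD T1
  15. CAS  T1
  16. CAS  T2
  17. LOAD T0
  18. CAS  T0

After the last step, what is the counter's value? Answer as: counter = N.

1. LOAD T3 → mem=3 r[T3]=3 [LOAD]
2. LOAD T1 → mem=3 r[T1]=3 [LOAD]
3. LOAD T0 → mem=3 r[T0]=3 [LOAD]
4. CAS T3 → mem=4 r[T3]=3 [OK]
5. LOAD T2 → mem=4 r[T2]=4 [LOAD]
6. CAS T1 → mem=4 r[T1]=3 [RETRY]
7. CAS T0 → mem=4 r[T0]=3 [RETRY]
8. LOAD T3 → mem=4 r[T3]=4 [LOAD]
9. LOAD T0 → mem=4 r[T0]=4 [LOAD]
10. CAS T3 → mem=5 r[T3]=4 [OK]
11. LOAD T1 → mem=5 r[T1]=5 [LOAD]
12. CAS T0 → mem=5 r[T0]=4 [RETRY]
13. CAS T1 → mem=6 r[T1]=5 [OK]
14. LOAD T1 → mem=6 r[T1]=6 [LOAD]
15. CAS T1 → mem=7 r[T1]=6 [OK]
16. CAS T2 → mem=7 r[T2]=4 [RETRY]
17. LOAD T0 → mem=7 r[T0]=7 [LOAD]
18. CAS T0 → mem=8 r[T0]=7 [OK]

counter = 8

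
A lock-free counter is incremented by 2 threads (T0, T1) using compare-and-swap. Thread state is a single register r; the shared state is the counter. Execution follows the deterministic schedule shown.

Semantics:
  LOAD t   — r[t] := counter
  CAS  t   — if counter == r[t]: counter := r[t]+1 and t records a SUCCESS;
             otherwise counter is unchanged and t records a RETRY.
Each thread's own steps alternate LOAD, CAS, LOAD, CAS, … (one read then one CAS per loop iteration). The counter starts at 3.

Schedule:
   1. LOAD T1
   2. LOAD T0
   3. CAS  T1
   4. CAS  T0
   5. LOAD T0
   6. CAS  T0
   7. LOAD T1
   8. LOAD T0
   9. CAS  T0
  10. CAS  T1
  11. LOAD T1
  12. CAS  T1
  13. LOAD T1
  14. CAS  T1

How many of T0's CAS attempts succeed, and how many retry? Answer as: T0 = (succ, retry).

T0 = (2, 1)

#1 T1 reads 3
#2 T0 reads 3
#3 T1 CAS(3→4) writes; counter now 4
#4 T0 CAS(3→4) fails; counter now 4
#5 T0 reads 4
#6 T0 CAS(4→5) writes; counter now 5
#7 T1 reads 5
#8 T0 reads 5
#9 T0 CAS(5→6) writes; counter now 6
#10 T1 CAS(5→6) fails; counter now 6
#11 T1 reads 6
#12 T1 CAS(6→7) writes; counter now 7
#13 T1 reads 7
#14 T1 CAS(7→8) writes; counter now 8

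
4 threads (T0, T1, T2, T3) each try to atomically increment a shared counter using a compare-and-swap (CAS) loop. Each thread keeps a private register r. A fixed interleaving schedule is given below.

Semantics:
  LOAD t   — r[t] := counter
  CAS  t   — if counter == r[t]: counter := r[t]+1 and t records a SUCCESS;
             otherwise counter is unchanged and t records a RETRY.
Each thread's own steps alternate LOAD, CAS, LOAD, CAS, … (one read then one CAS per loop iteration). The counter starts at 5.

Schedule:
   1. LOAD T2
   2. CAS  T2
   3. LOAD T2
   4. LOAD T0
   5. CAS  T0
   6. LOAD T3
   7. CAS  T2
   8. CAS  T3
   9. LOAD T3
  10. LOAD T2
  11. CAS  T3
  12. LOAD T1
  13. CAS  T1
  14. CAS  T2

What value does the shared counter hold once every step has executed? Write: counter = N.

counter = 10

T2 LOAD — after: cnt=5, r=5 — load
T2 CAS — after: cnt=6, r=5 — ok
T2 LOAD — after: cnt=6, r=6 — load
T0 LOAD — after: cnt=6, r=6 — load
T0 CAS — after: cnt=7, r=6 — ok
T3 LOAD — after: cnt=7, r=7 — load
T2 CAS — after: cnt=7, r=6 — retry
T3 CAS — after: cnt=8, r=7 — ok
T3 LOAD — after: cnt=8, r=8 — load
T2 LOAD — after: cnt=8, r=8 — load
T3 CAS — after: cnt=9, r=8 — ok
T1 LOAD — after: cnt=9, r=9 — load
T1 CAS — after: cnt=10, r=9 — ok
T2 CAS — after: cnt=10, r=8 — retry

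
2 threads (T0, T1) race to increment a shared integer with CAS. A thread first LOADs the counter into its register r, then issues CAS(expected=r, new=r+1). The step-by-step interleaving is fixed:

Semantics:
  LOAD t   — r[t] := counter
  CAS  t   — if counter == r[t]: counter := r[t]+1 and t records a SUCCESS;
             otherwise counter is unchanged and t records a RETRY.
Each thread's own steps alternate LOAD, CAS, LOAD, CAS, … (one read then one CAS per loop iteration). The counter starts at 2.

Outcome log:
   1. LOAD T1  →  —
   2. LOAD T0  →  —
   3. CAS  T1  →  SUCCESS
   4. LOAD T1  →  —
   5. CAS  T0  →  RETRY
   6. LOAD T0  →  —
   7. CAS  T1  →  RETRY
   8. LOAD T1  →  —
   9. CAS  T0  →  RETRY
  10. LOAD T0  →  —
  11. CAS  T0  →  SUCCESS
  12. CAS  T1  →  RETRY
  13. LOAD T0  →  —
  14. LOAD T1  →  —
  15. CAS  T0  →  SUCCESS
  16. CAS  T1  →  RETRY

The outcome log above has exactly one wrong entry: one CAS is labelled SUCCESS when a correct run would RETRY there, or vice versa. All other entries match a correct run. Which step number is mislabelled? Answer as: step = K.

Correct run:
step 1: T1 LOAD ⇒ load; ctr=2 reg=2
step 2: T0 LOAD ⇒ load; ctr=2 reg=2
step 3: T1 CAS ⇒ ok; ctr=3 reg=2
step 4: T1 LOAD ⇒ load; ctr=3 reg=3
step 5: T0 CAS ⇒ retry; ctr=3 reg=2
step 6: T0 LOAD ⇒ load; ctr=3 reg=3
step 7: T1 CAS ⇒ ok; ctr=4 reg=3
step 8: T1 LOAD ⇒ load; ctr=4 reg=4
step 9: T0 CAS ⇒ retry; ctr=4 reg=3
step 10: T0 LOAD ⇒ load; ctr=4 reg=4
step 11: T0 CAS ⇒ ok; ctr=5 reg=4
step 12: T1 CAS ⇒ retry; ctr=5 reg=4
step 13: T0 LOAD ⇒ load; ctr=5 reg=5
step 14: T1 LOAD ⇒ load; ctr=5 reg=5
step 15: T0 CAS ⇒ ok; ctr=6 reg=5
step 16: T1 CAS ⇒ retry; ctr=6 reg=5
Log disagrees first at step 7.

step = 7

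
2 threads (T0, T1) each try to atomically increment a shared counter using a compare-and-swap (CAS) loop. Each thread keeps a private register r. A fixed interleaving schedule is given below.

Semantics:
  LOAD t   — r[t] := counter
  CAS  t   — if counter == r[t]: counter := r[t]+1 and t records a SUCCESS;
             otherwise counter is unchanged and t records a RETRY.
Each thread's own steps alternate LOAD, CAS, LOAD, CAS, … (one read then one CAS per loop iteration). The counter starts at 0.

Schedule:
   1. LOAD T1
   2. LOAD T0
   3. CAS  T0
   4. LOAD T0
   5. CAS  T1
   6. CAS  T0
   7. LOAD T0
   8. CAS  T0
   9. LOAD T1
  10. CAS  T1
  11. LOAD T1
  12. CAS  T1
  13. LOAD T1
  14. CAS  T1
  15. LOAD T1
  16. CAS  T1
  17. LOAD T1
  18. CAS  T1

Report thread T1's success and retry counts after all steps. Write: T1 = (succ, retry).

1. LOAD T1 → mem=0 r[T1]=0 [LOAD]
2. LOAD T0 → mem=0 r[T0]=0 [LOAD]
3. CAS T0 → mem=1 r[T0]=0 [OK]
4. LOAD T0 → mem=1 r[T0]=1 [LOAD]
5. CAS T1 → mem=1 r[T1]=0 [RETRY]
6. CAS T0 → mem=2 r[T0]=1 [OK]
7. LOAD T0 → mem=2 r[T0]=2 [LOAD]
8. CAS T0 → mem=3 r[T0]=2 [OK]
9. LOAD T1 → mem=3 r[T1]=3 [LOAD]
10. CAS T1 → mem=4 r[T1]=3 [OK]
11. LOAD T1 → mem=4 r[T1]=4 [LOAD]
12. CAS T1 → mem=5 r[T1]=4 [OK]
13. LOAD T1 → mem=5 r[T1]=5 [LOAD]
14. CAS T1 → mem=6 r[T1]=5 [OK]
15. LOAD T1 → mem=6 r[T1]=6 [LOAD]
16. CAS T1 → mem=7 r[T1]=6 [OK]
17. LOAD T1 → mem=7 r[T1]=7 [LOAD]
18. CAS T1 → mem=8 r[T1]=7 [OK]

T1 = (5, 1)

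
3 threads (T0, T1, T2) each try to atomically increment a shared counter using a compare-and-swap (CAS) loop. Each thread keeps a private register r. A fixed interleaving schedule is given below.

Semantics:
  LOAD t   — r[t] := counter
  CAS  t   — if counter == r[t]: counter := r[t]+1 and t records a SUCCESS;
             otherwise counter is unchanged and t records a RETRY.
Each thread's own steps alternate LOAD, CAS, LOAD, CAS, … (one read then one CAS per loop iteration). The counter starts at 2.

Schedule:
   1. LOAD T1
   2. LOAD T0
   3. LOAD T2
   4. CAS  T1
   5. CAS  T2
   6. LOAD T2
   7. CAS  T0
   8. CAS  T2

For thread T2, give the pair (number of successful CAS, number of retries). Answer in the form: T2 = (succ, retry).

[1] T1.load  rd  (counter 2, T1.r 2)
[2] T0.load  rd  (counter 2, T0.r 2)
[3] T2.load  rd  (counter 2, T2.r 2)
[4] T1.cas  hit  (counter 3, T1.r 2)
[5] T2.cas  miss  (counter 3, T2.r 2)
[6] T2.load  rd  (counter 3, T2.r 3)
[7] T0.cas  miss  (counter 3, T0.r 2)
[8] T2.cas  hit  (counter 4, T2.r 3)

T2 = (1, 1)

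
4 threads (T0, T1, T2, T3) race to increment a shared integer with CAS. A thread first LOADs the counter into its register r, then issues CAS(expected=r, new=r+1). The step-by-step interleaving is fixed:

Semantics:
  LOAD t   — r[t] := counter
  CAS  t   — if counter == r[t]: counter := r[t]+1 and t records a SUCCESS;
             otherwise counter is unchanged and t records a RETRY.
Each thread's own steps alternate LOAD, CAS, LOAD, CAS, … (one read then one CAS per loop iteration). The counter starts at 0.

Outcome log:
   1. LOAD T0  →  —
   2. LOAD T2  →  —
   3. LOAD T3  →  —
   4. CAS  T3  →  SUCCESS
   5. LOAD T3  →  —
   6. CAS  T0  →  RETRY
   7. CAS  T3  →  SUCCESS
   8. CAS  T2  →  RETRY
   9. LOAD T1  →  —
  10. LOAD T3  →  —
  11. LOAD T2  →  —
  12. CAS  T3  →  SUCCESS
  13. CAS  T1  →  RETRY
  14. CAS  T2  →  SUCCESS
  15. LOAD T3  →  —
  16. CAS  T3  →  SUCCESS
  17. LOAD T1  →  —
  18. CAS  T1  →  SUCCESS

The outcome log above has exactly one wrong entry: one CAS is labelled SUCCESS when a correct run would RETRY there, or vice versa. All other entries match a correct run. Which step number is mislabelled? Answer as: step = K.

step = 14

Re-executing:
[1] T0.load  rd  (counter 0, T0.r 0)
[2] T2.load  rd  (counter 0, T2.r 0)
[3] T3.load  rd  (counter 0, T3.r 0)
[4] T3.cas  hit  (counter 1, T3.r 0)
[5] T3.load  rd  (counter 1, T3.r 1)
[6] T0.cas  miss  (counter 1, T0.r 0)
[7] T3.cas  hit  (counter 2, T3.r 1)
[8] T2.cas  miss  (counter 2, T2.r 0)
[9] T1.load  rd  (counter 2, T1.r 2)
[10] T3.load  rd  (counter 2, T3.r 2)
[11] T2.load  rd  (counter 2, T2.r 2)
[12] T3.cas  hit  (counter 3, T3.r 2)
[13] T1.cas  miss  (counter 3, T1.r 2)
[14] T2.cas  miss  (counter 3, T2.r 2)
[15] T3.load  rd  (counter 3, T3.r 3)
[16] T3.cas  hit  (counter 4, T3.r 3)
[17] T1.load  rd  (counter 4, T1.r 4)
[18] T1.cas  hit  (counter 5, T1.r 4)
Log disagrees first at step 14.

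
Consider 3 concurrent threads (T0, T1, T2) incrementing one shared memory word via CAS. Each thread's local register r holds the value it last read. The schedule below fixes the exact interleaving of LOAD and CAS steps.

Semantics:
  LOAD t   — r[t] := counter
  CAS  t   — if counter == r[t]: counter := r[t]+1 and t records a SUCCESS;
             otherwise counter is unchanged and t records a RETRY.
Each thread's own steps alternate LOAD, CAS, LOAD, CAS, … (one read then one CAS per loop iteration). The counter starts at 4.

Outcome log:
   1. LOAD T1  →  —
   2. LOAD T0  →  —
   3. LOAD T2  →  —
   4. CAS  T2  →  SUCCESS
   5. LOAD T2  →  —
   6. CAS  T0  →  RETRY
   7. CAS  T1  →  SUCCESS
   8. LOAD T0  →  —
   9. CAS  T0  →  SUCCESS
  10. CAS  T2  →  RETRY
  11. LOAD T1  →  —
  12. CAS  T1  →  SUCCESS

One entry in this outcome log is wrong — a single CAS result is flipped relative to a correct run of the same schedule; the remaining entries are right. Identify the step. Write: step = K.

step = 7

Reference trace:
[1] T1.load  rd  (counter 4, T1.r 4)
[2] T0.load  rd  (counter 4, T0.r 4)
[3] T2.load  rd  (counter 4, T2.r 4)
[4] T2.cas  hit  (counter 5, T2.r 4)
[5] T2.load  rd  (counter 5, T2.r 5)
[6] T0.cas  miss  (counter 5, T0.r 4)
[7] T1.cas  miss  (counter 5, T1.r 4)
[8] T0.load  rd  (counter 5, T0.r 5)
[9] T0.cas  hit  (counter 6, T0.r 5)
[10] T2.cas  miss  (counter 6, T2.r 5)
[11] T1.load  rd  (counter 6, T1.r 6)
[12] T1.cas  hit  (counter 7, T1.r 6)
Log disagrees first at step 7.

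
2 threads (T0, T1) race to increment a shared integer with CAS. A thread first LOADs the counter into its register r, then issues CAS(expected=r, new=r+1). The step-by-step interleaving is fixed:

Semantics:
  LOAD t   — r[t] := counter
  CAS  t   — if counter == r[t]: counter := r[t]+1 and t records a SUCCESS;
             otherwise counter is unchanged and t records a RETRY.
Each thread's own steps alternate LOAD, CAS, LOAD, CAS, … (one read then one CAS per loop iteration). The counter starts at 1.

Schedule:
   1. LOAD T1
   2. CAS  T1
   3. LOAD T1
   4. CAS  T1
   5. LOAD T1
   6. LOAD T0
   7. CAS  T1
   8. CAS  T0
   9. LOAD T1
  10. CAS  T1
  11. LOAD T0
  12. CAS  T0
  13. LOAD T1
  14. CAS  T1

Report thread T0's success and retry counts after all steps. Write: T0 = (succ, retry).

T0 = (1, 1)

T1 LOAD — after: cnt=1, r=1 — load
T1 CAS — after: cnt=2, r=1 — ok
T1 LOAD — after: cnt=2, r=2 — load
T1 CAS — after: cnt=3, r=2 — ok
T1 LOAD — after: cnt=3, r=3 — load
T0 LOAD — after: cnt=3, r=3 — load
T1 CAS — after: cnt=4, r=3 — ok
T0 CAS — after: cnt=4, r=3 — retry
T1 LOAD — after: cnt=4, r=4 — load
T1 CAS — after: cnt=5, r=4 — ok
T0 LOAD — after: cnt=5, r=5 — load
T0 CAS — after: cnt=6, r=5 — ok
T1 LOAD — after: cnt=6, r=6 — load
T1 CAS — after: cnt=7, r=6 — ok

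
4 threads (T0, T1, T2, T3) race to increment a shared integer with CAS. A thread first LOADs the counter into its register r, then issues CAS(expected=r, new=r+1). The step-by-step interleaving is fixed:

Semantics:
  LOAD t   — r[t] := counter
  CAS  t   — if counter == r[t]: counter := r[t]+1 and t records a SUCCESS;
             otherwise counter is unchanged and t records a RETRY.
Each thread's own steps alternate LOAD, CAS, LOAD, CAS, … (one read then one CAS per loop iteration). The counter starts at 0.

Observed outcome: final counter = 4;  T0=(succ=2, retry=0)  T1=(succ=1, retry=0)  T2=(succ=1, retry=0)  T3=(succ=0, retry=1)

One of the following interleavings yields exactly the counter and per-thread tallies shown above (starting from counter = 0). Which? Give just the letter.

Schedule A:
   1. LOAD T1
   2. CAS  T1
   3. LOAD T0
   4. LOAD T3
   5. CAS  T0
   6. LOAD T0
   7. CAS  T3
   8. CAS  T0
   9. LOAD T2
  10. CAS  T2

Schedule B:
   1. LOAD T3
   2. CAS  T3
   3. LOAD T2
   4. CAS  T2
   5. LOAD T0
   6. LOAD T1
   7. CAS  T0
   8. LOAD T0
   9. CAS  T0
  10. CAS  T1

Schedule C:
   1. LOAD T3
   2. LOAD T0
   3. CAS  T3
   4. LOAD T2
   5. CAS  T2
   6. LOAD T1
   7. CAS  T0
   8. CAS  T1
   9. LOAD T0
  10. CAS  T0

A

Run A:
1. LOAD T1 → mem=0 r[T1]=0 [LOAD]
2. CAS T1 → mem=1 r[T1]=0 [OK]
3. LOAD T0 → mem=1 r[T0]=1 [LOAD]
4. LOAD T3 → mem=1 r[T3]=1 [LOAD]
5. CAS T0 → mem=2 r[T0]=1 [OK]
6. LOAD T0 → mem=2 r[T0]=2 [LOAD]
7. CAS T3 → mem=2 r[T3]=1 [RETRY]
8. CAS T0 → mem=3 r[T0]=2 [OK]
9. LOAD T2 → mem=3 r[T2]=3 [LOAD]
10. CAS T2 → mem=4 r[T2]=3 [OK]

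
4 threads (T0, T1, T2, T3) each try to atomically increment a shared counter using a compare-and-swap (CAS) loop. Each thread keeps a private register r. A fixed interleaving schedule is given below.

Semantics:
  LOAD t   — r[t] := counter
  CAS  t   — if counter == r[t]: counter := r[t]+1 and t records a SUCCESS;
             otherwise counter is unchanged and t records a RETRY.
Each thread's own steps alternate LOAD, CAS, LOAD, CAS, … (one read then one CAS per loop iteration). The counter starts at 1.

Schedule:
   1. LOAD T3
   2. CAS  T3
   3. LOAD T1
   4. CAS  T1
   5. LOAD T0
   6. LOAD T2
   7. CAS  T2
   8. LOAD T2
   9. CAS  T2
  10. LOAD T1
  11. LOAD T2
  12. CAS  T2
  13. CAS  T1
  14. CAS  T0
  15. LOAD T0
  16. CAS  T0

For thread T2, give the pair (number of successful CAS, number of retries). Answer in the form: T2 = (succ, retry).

T2 = (3, 0)

T3 LOAD — after: cnt=1, r=1 — load
T3 CAS — after: cnt=2, r=1 — ok
T1 LOAD — after: cnt=2, r=2 — load
T1 CAS — after: cnt=3, r=2 — ok
T0 LOAD — after: cnt=3, r=3 — load
T2 LOAD — after: cnt=3, r=3 — load
T2 CAS — after: cnt=4, r=3 — ok
T2 LOAD — after: cnt=4, r=4 — load
T2 CAS — after: cnt=5, r=4 — ok
T1 LOAD — after: cnt=5, r=5 — load
T2 LOAD — after: cnt=5, r=5 — load
T2 CAS — after: cnt=6, r=5 — ok
T1 CAS — after: cnt=6, r=5 — retry
T0 CAS — after: cnt=6, r=3 — retry
T0 LOAD — after: cnt=6, r=6 — load
T0 CAS — after: cnt=7, r=6 — ok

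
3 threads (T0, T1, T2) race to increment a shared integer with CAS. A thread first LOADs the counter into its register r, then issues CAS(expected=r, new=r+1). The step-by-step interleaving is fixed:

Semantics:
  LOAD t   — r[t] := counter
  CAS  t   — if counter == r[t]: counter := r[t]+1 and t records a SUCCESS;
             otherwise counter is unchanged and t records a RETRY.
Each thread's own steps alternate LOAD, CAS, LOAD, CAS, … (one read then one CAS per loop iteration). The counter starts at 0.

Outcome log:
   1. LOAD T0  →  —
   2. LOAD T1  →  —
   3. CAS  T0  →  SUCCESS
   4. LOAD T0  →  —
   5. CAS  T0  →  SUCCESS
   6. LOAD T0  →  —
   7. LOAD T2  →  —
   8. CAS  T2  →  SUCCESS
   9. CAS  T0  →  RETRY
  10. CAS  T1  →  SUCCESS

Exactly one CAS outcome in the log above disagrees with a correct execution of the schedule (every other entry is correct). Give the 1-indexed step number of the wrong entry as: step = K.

Reference trace:
1. LOAD T0 → mem=0 r[T0]=0 [LOAD]
2. LOAD T1 → mem=0 r[T1]=0 [LOAD]
3. CAS T0 → mem=1 r[T0]=0 [OK]
4. LOAD T0 → mem=1 r[T0]=1 [LOAD]
5. CAS T0 → mem=2 r[T0]=1 [OK]
6. LOAD T0 → mem=2 r[T0]=2 [LOAD]
7. LOAD T2 → mem=2 r[T2]=2 [LOAD]
8. CAS T2 → mem=3 r[T2]=2 [OK]
9. CAS T0 → mem=3 r[T0]=2 [RETRY]
10. CAS T1 → mem=3 r[T1]=0 [RETRY]
Flip is step 10.

step = 10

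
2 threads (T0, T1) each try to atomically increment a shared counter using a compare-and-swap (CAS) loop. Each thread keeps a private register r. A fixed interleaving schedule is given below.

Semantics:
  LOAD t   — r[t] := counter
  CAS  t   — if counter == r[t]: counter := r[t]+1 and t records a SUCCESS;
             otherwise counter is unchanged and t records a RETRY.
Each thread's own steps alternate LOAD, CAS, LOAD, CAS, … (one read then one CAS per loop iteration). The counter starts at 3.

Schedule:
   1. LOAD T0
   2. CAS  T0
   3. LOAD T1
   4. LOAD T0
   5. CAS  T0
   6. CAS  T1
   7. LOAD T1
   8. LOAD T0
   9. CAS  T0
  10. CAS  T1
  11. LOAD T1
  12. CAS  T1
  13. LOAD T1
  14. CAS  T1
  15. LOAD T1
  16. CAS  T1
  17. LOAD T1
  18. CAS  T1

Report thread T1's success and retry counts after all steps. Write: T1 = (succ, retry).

T0 LOAD — after: cnt=3, r=3 — load
T0 CAS — after: cnt=4, r=3 — ok
T1 LOAD — after: cnt=4, r=4 — load
T0 LOAD — after: cnt=4, r=4 — load
T0 CAS — after: cnt=5, r=4 — ok
T1 CAS — after: cnt=5, r=4 — retry
T1 LOAD — after: cnt=5, r=5 — load
T0 LOAD — after: cnt=5, r=5 — load
T0 CAS — after: cnt=6, r=5 — ok
T1 CAS — after: cnt=6, r=5 — retry
T1 LOAD — after: cnt=6, r=6 — load
T1 CAS — after: cnt=7, r=6 — ok
T1 LOAD — after: cnt=7, r=7 — load
T1 CAS — after: cnt=8, r=7 — ok
T1 LOAD — after: cnt=8, r=8 — load
T1 CAS — after: cnt=9, r=8 — ok
T1 LOAD — after: cnt=9, r=9 — load
T1 CAS — after: cnt=10, r=9 — ok

T1 = (4, 2)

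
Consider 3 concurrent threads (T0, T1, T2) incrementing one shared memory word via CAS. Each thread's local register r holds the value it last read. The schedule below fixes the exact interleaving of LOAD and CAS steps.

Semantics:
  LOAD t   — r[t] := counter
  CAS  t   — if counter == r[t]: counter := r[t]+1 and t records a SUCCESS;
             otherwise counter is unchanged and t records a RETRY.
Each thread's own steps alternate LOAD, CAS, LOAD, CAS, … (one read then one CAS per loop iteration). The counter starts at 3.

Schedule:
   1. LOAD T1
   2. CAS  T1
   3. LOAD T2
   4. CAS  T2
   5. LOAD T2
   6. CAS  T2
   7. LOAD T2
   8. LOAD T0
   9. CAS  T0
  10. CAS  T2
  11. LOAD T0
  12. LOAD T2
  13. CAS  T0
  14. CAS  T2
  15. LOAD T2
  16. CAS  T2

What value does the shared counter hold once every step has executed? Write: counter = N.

counter = 9

1. LOAD T1 → mem=3 r[T1]=3 [LOAD]
2. CAS T1 → mem=4 r[T1]=3 [OK]
3. LOAD T2 → mem=4 r[T2]=4 [LOAD]
4. CAS T2 → mem=5 r[T2]=4 [OK]
5. LOAD T2 → mem=5 r[T2]=5 [LOAD]
6. CAS T2 → mem=6 r[T2]=5 [OK]
7. LOAD T2 → mem=6 r[T2]=6 [LOAD]
8. LOAD T0 → mem=6 r[T0]=6 [LOAD]
9. CAS T0 → mem=7 r[T0]=6 [OK]
10. CAS T2 → mem=7 r[T2]=6 [RETRY]
11. LOAD T0 → mem=7 r[T0]=7 [LOAD]
12. LOAD T2 → mem=7 r[T2]=7 [LOAD]
13. CAS T0 → mem=8 r[T0]=7 [OK]
14. CAS T2 → mem=8 r[T2]=7 [RETRY]
15. LOAD T2 → mem=8 r[T2]=8 [LOAD]
16. CAS T2 → mem=9 r[T2]=8 [OK]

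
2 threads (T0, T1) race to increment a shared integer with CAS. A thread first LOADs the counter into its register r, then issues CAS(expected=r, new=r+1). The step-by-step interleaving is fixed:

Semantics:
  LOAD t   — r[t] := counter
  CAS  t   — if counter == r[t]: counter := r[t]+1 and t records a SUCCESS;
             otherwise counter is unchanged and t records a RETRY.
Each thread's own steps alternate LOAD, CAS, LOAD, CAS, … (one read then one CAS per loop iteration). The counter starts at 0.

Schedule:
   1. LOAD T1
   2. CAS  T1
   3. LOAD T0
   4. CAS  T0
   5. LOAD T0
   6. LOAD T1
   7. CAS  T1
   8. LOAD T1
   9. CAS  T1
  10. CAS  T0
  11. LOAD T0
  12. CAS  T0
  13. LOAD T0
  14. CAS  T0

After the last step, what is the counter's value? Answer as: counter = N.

counter = 6

   1) LOAD T1:  M=0  r_T1=0
   2) CAS  T1:  M=1  r_T1=0 ✓
   3) LOAD T0:  M=1  r_T0=1
   4) CAS  T0:  M=2  r_T0=1 ✓
   5) LOAD T0:  M=2  r_T0=2
   6) LOAD T1:  M=2  r_T1=2
   7) CAS  T1:  M=3  r_T1=2 ✓
   8) LOAD T1:  M=3  r_T1=3
   9) CAS  T1:  M=4  r_T1=3 ✓
  10) CAS  T0:  M=4  r_T0=2 ✗
  11) LOAD T0:  M=4  r_T0=4
  12) CAS  T0:  M=5  r_T0=4 ✓
  13) LOAD T0:  M=5  r_T0=5
  14) CAS  T0:  M=6  r_T0=5 ✓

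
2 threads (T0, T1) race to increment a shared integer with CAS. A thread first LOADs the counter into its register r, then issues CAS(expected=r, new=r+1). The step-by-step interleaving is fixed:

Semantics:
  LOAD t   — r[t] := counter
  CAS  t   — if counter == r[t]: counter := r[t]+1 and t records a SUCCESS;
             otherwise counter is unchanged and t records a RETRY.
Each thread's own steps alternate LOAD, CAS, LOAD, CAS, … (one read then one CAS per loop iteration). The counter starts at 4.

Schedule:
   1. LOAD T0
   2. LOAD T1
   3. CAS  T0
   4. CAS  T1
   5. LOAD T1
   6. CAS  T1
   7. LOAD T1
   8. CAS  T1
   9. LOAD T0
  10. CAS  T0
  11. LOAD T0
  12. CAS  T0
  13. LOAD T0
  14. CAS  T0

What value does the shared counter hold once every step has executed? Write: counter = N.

[1] T0.load  rd  (counter 4, T0.r 4)
[2] T1.load  rd  (counter 4, T1.r 4)
[3] T0.cas  hit  (counter 5, T0.r 4)
[4] T1.cas  miss  (counter 5, T1.r 4)
[5] T1.load  rd  (counter 5, T1.r 5)
[6] T1.cas  hit  (counter 6, T1.r 5)
[7] T1.load  rd  (counter 6, T1.r 6)
[8] T1.cas  hit  (counter 7, T1.r 6)
[9] T0.load  rd  (counter 7, T0.r 7)
[10] T0.cas  hit  (counter 8, T0.r 7)
[11] T0.load  rd  (counter 8, T0.r 8)
[12] T0.cas  hit  (counter 9, T0.r 8)
[13] T0.load  rd  (counter 9, T0.r 9)
[14] T0.cas  hit  (counter 10, T0.r 9)

counter = 10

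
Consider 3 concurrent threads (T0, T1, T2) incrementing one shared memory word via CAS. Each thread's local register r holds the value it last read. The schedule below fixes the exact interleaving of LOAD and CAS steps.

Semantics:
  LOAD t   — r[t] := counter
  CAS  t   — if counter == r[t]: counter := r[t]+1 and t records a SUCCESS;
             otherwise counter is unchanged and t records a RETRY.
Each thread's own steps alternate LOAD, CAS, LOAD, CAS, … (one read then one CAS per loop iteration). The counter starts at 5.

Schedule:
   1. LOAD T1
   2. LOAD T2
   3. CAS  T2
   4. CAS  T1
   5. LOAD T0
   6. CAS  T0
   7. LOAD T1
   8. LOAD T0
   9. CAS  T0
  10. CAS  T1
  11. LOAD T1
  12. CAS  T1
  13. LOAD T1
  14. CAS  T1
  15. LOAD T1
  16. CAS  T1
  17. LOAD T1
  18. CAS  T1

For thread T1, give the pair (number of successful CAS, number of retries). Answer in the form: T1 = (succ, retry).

1. LOAD T1 → mem=5 r[T1]=5 [LOAD]
2. LOAD T2 → mem=5 r[T2]=5 [LOAD]
3. CAS T2 → mem=6 r[T2]=5 [OK]
4. CAS T1 → mem=6 r[T1]=5 [RETRY]
5. LOAD T0 → mem=6 r[T0]=6 [LOAD]
6. CAS T0 → mem=7 r[T0]=6 [OK]
7. LOAD T1 → mem=7 r[T1]=7 [LOAD]
8. LOAD T0 → mem=7 r[T0]=7 [LOAD]
9. CAS T0 → mem=8 r[T0]=7 [OK]
10. CAS T1 → mem=8 r[T1]=7 [RETRY]
11. LOAD T1 → mem=8 r[T1]=8 [LOAD]
12. CAS T1 → mem=9 r[T1]=8 [OK]
13. LOAD T1 → mem=9 r[T1]=9 [LOAD]
14. CAS T1 → mem=10 r[T1]=9 [OK]
15. LOAD T1 → mem=10 r[T1]=10 [LOAD]
16. CAS T1 → mem=11 r[T1]=10 [OK]
17. LOAD T1 → mem=11 r[T1]=11 [LOAD]
18. CAS T1 → mem=12 r[T1]=11 [OK]

T1 = (4, 2)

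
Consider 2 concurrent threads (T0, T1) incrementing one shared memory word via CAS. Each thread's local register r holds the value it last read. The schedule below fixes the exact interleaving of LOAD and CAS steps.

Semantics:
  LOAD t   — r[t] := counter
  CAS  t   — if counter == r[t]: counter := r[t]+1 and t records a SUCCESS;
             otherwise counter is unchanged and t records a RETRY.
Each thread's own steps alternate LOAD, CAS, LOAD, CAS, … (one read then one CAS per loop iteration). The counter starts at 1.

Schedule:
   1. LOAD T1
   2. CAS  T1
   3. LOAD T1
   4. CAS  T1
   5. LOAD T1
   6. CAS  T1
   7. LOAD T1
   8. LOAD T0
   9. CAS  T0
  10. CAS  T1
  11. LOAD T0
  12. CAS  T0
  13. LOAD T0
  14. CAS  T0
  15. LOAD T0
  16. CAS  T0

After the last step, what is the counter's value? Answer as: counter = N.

step 1: T1 LOAD ⇒ load; ctr=1 reg=1
step 2: T1 CAS ⇒ ok; ctr=2 reg=1
step 3: T1 LOAD ⇒ load; ctr=2 reg=2
step 4: T1 CAS ⇒ ok; ctr=3 reg=2
step 5: T1 LOAD ⇒ load; ctr=3 reg=3
step 6: T1 CAS ⇒ ok; ctr=4 reg=3
step 7: T1 LOAD ⇒ load; ctr=4 reg=4
step 8: T0 LOAD ⇒ load; ctr=4 reg=4
step 9: T0 CAS ⇒ ok; ctr=5 reg=4
step 10: T1 CAS ⇒ retry; ctr=5 reg=4
step 11: T0 LOAD ⇒ load; ctr=5 reg=5
step 12: T0 CAS ⇒ ok; ctr=6 reg=5
step 13: T0 LOAD ⇒ load; ctr=6 reg=6
step 14: T0 CAS ⇒ ok; ctr=7 reg=6
step 15: T0 LOAD ⇒ load; ctr=7 reg=7
step 16: T0 CAS ⇒ ok; ctr=8 reg=7

counter = 8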